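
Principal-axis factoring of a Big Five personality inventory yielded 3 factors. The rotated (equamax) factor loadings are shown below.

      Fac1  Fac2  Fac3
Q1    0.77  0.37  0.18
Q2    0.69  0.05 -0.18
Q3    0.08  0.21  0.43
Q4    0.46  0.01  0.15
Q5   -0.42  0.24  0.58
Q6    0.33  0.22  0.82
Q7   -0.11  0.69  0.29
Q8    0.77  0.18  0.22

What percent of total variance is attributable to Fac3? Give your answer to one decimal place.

SS loadings for Fac3 = 0.18² + (-0.18)² + 0.43² + 0.15² + 0.58² + 0.82² + 0.29² + 0.22² = 1.4135
With 8 standardized items, total variance = 8. Proportion = 1.4135/8 = 0.1767 → 17.67%.

17.7%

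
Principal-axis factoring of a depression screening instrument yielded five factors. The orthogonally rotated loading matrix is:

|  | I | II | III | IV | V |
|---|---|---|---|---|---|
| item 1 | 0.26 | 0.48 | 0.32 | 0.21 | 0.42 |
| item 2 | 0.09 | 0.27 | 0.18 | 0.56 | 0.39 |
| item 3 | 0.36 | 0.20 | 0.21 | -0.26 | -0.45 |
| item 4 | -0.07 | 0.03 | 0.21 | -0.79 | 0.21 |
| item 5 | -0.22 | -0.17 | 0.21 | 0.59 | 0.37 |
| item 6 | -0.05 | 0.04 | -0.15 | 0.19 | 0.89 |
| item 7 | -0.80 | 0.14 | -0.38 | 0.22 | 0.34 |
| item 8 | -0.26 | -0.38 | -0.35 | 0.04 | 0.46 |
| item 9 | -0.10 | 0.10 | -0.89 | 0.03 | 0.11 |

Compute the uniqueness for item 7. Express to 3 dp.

h² = (-0.80)² + 0.14² + (-0.38)² + 0.22² + 0.34² = 0.6400 + 0.0196 + 0.1444 + 0.0484 + 0.1156 = 0.9680
Uniqueness u² = 1 − h² = 1 − 0.9680 = 0.0320

0.032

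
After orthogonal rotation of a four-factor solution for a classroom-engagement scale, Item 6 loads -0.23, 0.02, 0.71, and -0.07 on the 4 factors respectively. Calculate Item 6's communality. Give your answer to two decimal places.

0.56

h² = (-0.23)² + 0.02² + 0.71² + (-0.07)² = 0.0529 + 0.0004 + 0.5041 + 0.0049 = 0.5623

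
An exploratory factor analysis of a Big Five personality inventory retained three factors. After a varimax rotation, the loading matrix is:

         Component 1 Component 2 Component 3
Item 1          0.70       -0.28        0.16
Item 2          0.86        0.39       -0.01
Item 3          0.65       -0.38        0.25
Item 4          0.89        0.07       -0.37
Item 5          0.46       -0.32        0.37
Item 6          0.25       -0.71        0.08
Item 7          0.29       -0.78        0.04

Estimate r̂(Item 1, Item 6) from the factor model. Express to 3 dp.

0.387

r̂ = Σ λ_i·λ_j across factors = (0.70)(0.25) + (-0.28)(-0.71) + (0.16)(0.08)
  = +0.1750 +0.1988 +0.0128 = 0.3866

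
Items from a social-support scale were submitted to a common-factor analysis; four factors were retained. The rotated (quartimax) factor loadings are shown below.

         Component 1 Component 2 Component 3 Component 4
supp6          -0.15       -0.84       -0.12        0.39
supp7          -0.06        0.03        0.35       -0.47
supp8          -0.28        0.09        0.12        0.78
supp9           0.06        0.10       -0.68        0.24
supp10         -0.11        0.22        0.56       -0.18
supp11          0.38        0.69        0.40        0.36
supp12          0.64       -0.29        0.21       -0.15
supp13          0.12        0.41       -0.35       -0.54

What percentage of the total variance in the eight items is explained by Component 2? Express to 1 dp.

SS loadings for Component 2 = (-0.84)² + 0.03² + 0.09² + 0.10² + 0.22² + 0.69² + (-0.29)² + 0.41² = 1.5013
With 8 standardized items, total variance = 8. Proportion = 1.5013/8 = 0.1877 → 18.77%.

18.8%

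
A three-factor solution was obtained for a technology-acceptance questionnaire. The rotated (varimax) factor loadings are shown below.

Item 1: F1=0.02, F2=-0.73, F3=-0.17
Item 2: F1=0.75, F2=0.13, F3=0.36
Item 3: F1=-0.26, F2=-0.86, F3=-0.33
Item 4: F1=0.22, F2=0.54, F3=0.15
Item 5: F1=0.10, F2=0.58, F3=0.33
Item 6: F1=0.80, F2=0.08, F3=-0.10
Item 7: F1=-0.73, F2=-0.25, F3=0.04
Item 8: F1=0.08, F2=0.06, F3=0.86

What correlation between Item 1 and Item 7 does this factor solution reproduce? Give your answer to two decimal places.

r̂ = Σ λ_i·λ_j across factors = (0.02)(-0.73) + (-0.73)(-0.25) + (-0.17)(0.04)
  = -0.0146 +0.1825 -0.0068 = 0.1611

0.16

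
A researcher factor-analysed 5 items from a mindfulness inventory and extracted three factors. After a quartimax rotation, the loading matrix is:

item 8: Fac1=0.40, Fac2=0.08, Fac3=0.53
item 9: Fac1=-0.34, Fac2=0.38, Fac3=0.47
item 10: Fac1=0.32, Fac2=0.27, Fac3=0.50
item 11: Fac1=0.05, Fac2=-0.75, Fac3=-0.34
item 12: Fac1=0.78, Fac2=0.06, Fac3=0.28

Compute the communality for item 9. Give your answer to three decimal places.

h² = (-0.34)² + 0.38² + 0.47² = 0.1156 + 0.1444 + 0.2209 = 0.4809

0.481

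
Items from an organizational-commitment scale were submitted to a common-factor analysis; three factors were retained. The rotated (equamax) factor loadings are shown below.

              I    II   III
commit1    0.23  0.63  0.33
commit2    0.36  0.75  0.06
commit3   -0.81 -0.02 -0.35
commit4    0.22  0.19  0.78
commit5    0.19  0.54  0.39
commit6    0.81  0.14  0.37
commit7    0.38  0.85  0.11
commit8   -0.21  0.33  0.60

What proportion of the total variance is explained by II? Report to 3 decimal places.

SS loadings for II = 0.63² + 0.75² + (-0.02)² + 0.19² + 0.54² + 0.14² + 0.85² + 0.33² = 2.1385
Proportion of variance = 2.1385 / 8 = 0.2673.

0.267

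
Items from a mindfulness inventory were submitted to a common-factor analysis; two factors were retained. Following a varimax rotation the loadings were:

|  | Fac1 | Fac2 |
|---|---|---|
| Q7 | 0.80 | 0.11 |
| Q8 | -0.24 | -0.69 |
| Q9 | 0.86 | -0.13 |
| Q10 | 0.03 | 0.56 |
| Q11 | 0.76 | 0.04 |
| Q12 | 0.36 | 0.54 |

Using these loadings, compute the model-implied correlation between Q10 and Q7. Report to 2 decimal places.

0.09

r̂ = Σ λ_i·λ_j across factors = (0.03)(0.80) + (0.56)(0.11)
  = +0.0240 +0.0616 = 0.0856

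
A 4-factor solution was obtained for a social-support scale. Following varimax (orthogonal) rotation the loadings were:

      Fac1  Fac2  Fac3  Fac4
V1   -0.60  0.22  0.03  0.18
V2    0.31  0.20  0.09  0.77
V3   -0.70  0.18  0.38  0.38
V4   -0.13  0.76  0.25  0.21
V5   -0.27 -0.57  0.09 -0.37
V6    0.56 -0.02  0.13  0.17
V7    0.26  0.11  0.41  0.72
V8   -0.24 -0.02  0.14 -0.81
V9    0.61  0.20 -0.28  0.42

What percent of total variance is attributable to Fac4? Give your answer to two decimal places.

25.89%

SS loadings for Fac4 = 0.18² + 0.77² + 0.38² + 0.21² + (-0.37)² + 0.17² + 0.72² + (-0.81)² + 0.42² = 2.3305
With 9 standardized items, total variance = 9. Proportion = 2.3305/9 = 0.2589 → 25.89%.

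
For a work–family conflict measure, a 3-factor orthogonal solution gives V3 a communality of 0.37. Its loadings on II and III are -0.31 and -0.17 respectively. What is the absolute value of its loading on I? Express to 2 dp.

Under orthogonal rotation h² = Σλ², so λ_I² = h² − (0.1250) = 0.37 − 0.1250 = 0.2450.
|λ| = √0.2450 = 0.4950.

0.49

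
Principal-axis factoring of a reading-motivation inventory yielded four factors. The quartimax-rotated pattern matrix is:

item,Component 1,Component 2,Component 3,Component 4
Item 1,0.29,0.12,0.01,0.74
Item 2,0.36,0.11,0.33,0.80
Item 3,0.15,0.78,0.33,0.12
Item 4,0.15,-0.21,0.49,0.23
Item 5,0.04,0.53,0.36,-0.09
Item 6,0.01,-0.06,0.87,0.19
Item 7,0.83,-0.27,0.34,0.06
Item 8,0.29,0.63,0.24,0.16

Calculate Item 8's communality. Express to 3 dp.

0.564

h² = 0.29² + 0.63² + 0.24² + 0.16² = 0.0841 + 0.3969 + 0.0576 + 0.0256 = 0.5642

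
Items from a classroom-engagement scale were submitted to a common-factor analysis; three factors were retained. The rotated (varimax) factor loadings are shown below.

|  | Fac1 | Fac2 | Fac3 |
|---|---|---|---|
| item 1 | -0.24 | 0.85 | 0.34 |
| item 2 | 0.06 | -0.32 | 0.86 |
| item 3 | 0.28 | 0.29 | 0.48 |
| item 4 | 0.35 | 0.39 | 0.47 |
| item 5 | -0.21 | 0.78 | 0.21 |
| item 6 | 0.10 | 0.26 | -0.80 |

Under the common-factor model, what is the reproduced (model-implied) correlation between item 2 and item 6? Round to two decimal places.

-0.77

r̂ = Σ λ_i·λ_j across factors = (0.06)(0.10) + (-0.32)(0.26) + (0.86)(-0.80)
  = +0.0060 -0.0832 -0.6880 = -0.7652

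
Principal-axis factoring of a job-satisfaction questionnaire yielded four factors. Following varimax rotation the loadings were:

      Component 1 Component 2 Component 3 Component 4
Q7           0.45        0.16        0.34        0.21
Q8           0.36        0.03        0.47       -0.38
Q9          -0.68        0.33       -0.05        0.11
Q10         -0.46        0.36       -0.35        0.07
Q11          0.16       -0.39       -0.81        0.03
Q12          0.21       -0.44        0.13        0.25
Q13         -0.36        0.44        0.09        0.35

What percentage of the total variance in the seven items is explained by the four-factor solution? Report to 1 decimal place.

50.6%

Communalities: 0.3878, 0.4958, 0.5859, 0.4686, 0.8347, 0.3171, 0.4538; Σh² = 3.5437.
Total variance with 7 standardized items is 7, so the solution explains 3.5437/7 = 0.5062 = 50.62%.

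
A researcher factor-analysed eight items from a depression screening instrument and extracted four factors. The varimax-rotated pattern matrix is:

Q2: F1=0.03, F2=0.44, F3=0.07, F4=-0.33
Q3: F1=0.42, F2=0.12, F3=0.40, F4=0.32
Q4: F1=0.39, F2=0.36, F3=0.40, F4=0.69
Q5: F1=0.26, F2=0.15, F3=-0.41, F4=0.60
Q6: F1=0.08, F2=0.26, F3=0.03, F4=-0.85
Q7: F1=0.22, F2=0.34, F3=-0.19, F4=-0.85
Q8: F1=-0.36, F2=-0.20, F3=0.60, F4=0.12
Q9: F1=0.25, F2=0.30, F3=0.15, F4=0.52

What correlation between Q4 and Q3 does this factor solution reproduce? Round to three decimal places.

0.588

r̂ = Σ λ_i·λ_j across factors = (0.39)(0.42) + (0.36)(0.12) + (0.40)(0.40) + (0.69)(0.32)
  = +0.1638 +0.0432 +0.1600 +0.2208 = 0.5878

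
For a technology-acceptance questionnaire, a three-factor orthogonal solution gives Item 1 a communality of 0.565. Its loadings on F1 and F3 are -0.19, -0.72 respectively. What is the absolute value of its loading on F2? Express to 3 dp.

Under orthogonal rotation h² = Σλ², so λ_F2² = h² − (0.5545) = 0.565 − 0.5545 = 0.0105.
|λ| = √0.0105 = 0.1025.

0.102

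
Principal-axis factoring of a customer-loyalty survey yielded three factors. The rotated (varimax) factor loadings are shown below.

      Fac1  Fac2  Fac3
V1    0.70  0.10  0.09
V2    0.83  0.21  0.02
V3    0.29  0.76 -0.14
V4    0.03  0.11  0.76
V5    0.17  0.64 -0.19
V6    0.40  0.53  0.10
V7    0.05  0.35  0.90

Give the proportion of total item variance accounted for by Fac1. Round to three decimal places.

SS loadings for Fac1 = 0.70² + 0.83² + 0.29² + 0.03² + 0.17² + 0.40² + 0.05² = 1.4553
Proportion of variance = 1.4553 / 7 = 0.2079.

0.208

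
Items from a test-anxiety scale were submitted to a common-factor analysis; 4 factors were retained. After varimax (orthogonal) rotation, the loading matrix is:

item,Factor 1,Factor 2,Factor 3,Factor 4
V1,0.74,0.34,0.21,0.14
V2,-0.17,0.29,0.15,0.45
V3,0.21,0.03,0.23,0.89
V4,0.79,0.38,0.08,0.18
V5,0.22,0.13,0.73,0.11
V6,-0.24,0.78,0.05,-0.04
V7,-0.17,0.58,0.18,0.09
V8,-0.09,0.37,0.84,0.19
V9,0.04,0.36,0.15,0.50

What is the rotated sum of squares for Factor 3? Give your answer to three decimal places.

1.422

SS loadings for Factor 3 = 0.21² + 0.15² + 0.23² + 0.08² + 0.73² + 0.05² + 0.18² + 0.84² + 0.15² = 0.0441 + 0.0225 + 0.0529 + 0.0064 + 0.5329 + 0.0025 + 0.0324 + 0.7056 + 0.0225 = 1.4218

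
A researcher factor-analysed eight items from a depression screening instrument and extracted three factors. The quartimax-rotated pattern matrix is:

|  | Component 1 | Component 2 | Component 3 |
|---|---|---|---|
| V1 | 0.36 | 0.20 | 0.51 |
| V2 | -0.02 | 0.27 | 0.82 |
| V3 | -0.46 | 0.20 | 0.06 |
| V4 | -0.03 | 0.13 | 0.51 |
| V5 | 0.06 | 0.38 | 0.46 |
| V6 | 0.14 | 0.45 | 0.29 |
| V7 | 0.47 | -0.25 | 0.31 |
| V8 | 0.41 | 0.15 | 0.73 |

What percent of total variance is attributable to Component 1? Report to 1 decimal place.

9.4%

SS loadings for Component 1 = 0.36² + (-0.02)² + (-0.46)² + (-0.03)² + 0.06² + 0.14² + 0.47² + 0.41² = 0.7547
With 8 standardized items, total variance = 8. Proportion = 0.7547/8 = 0.0943 → 9.43%.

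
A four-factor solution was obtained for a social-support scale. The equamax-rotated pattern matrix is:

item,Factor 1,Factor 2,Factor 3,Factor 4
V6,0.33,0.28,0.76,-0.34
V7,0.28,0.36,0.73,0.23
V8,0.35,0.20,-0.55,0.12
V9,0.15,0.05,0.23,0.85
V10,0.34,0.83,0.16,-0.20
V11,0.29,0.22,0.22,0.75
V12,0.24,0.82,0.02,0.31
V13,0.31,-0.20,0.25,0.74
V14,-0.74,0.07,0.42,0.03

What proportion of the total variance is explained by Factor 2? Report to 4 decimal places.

0.1895

SS loadings for Factor 2 = 0.28² + 0.36² + 0.20² + 0.05² + 0.83² + 0.22² + 0.82² + (-0.20)² + 0.07² = 1.7051
Proportion of variance = 1.7051 / 9 = 0.1895.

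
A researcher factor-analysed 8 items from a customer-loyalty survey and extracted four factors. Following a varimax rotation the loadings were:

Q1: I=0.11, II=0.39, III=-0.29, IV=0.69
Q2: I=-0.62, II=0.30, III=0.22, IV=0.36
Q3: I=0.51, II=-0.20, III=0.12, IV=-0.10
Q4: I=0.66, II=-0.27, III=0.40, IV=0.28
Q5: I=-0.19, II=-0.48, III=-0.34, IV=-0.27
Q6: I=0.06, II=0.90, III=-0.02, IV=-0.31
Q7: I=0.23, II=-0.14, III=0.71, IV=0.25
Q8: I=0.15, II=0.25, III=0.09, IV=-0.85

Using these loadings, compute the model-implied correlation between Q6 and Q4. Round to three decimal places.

-0.298

r̂ = Σ λ_i·λ_j across factors = (0.06)(0.66) + (0.90)(-0.27) + (-0.02)(0.40) + (-0.31)(0.28)
  = +0.0396 -0.2430 -0.0080 -0.0868 = -0.2982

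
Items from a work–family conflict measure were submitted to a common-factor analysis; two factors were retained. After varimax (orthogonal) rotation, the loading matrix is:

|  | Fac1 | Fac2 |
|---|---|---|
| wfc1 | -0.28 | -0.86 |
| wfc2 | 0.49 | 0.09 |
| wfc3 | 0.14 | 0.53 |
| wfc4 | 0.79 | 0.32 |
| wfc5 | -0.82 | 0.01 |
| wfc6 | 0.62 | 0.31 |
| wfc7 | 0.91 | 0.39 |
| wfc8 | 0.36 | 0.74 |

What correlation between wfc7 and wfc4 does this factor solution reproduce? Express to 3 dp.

0.844

r̂ = Σ λ_i·λ_j across factors = (0.91)(0.79) + (0.39)(0.32)
  = +0.7189 +0.1248 = 0.8437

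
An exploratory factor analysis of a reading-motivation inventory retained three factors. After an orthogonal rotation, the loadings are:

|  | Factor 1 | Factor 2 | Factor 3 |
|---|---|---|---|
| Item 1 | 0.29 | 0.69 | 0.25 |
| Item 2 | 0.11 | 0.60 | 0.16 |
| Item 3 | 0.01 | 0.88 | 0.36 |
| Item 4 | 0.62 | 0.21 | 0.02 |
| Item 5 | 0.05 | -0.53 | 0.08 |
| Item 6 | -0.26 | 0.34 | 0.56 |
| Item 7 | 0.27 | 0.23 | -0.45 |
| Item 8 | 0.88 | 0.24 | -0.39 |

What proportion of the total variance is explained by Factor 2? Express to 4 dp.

SS loadings for Factor 2 = 0.69² + 0.60² + 0.88² + 0.21² + (-0.53)² + 0.34² + 0.23² + 0.24² = 2.1616
Proportion of variance = 2.1616 / 8 = 0.2702.

0.2702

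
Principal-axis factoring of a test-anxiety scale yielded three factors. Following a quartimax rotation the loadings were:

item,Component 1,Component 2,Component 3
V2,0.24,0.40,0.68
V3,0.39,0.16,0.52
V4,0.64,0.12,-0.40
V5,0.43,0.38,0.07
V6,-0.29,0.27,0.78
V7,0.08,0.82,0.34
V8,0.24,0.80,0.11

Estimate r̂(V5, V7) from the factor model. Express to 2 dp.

r̂ = Σ λ_i·λ_j across factors = (0.43)(0.08) + (0.38)(0.82) + (0.07)(0.34)
  = +0.0344 +0.3116 +0.0238 = 0.3698

0.37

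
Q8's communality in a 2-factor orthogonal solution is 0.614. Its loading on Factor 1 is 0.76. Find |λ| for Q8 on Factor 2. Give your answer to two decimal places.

Under orthogonal rotation h² = Σλ², so λ_Factor 2² = h² − (0.5776) = 0.614 − 0.5776 = 0.0364.
|λ| = √0.0364 = 0.1908.

0.19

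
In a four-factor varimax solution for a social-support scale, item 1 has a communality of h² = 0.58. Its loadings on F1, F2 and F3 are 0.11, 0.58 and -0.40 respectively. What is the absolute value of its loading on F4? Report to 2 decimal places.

Under orthogonal rotation h² = Σλ², so λ_F4² = h² − (0.5085) = 0.58 − 0.5085 = 0.0715.
|λ| = √0.0715 = 0.2674.

0.27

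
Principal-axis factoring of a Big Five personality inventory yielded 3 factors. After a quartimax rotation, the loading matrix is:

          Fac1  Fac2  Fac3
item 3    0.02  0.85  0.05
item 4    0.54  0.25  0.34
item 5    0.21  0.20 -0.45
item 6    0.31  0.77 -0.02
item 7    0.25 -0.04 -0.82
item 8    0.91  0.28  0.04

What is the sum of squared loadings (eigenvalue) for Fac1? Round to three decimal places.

SS loadings for Fac1 = 0.02² + 0.54² + 0.21² + 0.31² + 0.25² + 0.91² = 0.0004 + 0.2916 + 0.0441 + 0.0961 + 0.0625 + 0.8281 = 1.3228

1.323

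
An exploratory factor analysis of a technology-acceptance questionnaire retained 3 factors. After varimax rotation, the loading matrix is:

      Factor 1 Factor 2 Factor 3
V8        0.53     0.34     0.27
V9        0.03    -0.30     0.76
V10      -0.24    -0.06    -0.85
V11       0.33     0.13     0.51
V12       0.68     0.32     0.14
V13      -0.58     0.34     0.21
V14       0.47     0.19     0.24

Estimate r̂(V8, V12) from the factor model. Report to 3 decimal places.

r̂ = Σ λ_i·λ_j across factors = (0.53)(0.68) + (0.34)(0.32) + (0.27)(0.14)
  = +0.3604 +0.1088 +0.0378 = 0.5070

0.507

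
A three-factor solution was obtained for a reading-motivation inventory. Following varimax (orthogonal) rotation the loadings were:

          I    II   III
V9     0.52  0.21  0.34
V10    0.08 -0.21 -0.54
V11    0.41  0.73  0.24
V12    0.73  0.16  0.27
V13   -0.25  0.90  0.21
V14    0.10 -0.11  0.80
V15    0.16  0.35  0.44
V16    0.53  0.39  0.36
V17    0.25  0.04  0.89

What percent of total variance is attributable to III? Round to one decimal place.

26.0%

SS loadings for III = 0.34² + (-0.54)² + 0.24² + 0.27² + 0.21² + 0.80² + 0.44² + 0.36² + 0.89² = 2.3371
With 9 standardized items, total variance = 9. Proportion = 2.3371/9 = 0.2597 → 25.97%.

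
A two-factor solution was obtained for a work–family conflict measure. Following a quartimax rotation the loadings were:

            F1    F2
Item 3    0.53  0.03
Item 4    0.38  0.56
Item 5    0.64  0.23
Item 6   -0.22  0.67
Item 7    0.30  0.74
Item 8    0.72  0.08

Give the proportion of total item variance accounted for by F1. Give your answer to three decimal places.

SS loadings for F1 = 0.53² + 0.38² + 0.64² + (-0.22)² + 0.30² + 0.72² = 1.4917
Proportion of variance = 1.4917 / 6 = 0.2486.

0.249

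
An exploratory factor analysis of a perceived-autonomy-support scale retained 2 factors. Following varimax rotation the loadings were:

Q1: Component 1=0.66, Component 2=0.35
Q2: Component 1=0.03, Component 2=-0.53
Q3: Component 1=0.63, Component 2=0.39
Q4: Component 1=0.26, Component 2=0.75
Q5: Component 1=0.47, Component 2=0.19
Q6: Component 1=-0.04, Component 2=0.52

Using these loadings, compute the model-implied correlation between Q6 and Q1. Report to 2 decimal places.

r̂ = Σ λ_i·λ_j across factors = (-0.04)(0.66) + (0.52)(0.35)
  = -0.0264 +0.1820 = 0.1556

0.16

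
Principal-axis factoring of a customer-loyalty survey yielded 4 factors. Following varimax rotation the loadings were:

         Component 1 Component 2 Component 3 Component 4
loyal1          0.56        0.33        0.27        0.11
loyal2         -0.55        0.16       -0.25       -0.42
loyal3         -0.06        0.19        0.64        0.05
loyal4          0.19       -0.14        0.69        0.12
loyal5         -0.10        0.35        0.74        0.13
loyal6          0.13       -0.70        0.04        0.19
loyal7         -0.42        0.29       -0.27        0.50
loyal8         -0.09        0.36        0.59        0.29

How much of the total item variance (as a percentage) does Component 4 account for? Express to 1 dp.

7.4%

SS loadings for Component 4 = 0.11² + (-0.42)² + 0.05² + 0.12² + 0.13² + 0.19² + 0.50² + 0.29² = 0.5925
With 8 standardized items, total variance = 8. Proportion = 0.5925/8 = 0.0741 → 7.41%.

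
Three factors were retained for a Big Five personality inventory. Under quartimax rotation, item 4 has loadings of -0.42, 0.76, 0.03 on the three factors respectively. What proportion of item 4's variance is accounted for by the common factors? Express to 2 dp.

0.75

h² = (-0.42)² + 0.76² + 0.03² = 0.1764 + 0.5776 + 0.0009 = 0.7549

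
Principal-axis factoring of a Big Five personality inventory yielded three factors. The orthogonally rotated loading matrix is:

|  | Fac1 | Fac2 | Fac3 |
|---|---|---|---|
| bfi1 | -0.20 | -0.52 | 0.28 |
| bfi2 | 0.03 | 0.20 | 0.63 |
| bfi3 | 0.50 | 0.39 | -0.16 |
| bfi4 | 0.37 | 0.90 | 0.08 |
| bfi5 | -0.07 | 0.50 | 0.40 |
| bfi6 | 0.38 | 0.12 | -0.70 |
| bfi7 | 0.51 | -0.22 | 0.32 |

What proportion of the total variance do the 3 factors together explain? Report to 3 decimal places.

0.526

Communalities: 0.3888, 0.4378, 0.4277, 0.9533, 0.4149, 0.6488, 0.4109; Σh² = 3.6822.
Total variance with 7 standardized items is 7, so the solution explains 3.6822/7 = 0.5260.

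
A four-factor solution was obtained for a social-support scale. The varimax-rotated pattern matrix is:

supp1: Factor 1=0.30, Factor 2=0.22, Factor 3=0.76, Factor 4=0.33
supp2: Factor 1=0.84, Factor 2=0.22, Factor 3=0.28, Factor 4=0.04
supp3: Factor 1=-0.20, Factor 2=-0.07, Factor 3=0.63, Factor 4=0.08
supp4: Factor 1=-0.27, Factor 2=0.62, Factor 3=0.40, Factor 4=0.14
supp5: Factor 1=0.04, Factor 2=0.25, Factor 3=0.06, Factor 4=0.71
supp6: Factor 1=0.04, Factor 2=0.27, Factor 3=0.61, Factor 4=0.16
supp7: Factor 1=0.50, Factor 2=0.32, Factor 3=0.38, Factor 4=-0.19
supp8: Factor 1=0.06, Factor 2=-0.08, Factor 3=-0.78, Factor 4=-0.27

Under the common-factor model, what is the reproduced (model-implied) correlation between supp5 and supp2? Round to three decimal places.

0.134

r̂ = Σ λ_i·λ_j across factors = (0.04)(0.84) + (0.25)(0.22) + (0.06)(0.28) + (0.71)(0.04)
  = +0.0336 +0.0550 +0.0168 +0.0284 = 0.1338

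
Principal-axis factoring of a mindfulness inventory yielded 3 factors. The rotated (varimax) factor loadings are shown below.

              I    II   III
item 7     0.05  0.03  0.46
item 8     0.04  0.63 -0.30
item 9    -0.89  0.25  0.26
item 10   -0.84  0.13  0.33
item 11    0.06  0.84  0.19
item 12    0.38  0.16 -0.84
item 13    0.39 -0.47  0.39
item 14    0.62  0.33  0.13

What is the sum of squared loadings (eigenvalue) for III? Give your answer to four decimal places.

SS loadings for III = 0.46² + (-0.30)² + 0.26² + 0.33² + 0.19² + (-0.84)² + 0.39² + 0.13² = 0.2116 + 0.0900 + 0.0676 + 0.1089 + 0.0361 + 0.7056 + 0.1521 + 0.0169 = 1.3888

1.3888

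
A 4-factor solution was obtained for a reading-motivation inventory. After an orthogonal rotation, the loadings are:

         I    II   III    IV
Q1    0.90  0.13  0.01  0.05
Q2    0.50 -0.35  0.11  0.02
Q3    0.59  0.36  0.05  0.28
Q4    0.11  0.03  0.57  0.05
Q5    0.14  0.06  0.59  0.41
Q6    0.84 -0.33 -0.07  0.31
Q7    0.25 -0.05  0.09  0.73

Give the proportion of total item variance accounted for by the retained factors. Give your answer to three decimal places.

0.596

Communalities: 0.8295, 0.3850, 0.5586, 0.3404, 0.5394, 0.9155, 0.6060; Σh² = 4.1744.
Total variance with 7 standardized items is 7, so the solution explains 4.1744/7 = 0.5963.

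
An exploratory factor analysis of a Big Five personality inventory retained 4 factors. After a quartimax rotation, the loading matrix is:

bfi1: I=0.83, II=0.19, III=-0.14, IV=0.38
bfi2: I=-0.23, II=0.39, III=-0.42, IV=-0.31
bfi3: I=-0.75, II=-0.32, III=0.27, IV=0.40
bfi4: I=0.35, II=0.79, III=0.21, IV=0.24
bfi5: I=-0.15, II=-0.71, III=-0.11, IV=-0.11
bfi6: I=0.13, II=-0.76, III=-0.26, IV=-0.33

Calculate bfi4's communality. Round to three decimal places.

0.848

h² = 0.35² + 0.79² + 0.21² + 0.24² = 0.1225 + 0.6241 + 0.0441 + 0.0576 = 0.8483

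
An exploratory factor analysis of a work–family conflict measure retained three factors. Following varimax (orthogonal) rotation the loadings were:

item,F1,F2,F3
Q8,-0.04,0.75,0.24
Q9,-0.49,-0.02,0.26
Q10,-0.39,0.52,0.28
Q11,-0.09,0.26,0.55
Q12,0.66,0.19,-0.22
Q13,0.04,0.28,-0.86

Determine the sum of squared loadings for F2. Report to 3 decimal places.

SS loadings for F2 = 0.75² + (-0.02)² + 0.52² + 0.26² + 0.19² + 0.28² = 0.5625 + 0.0004 + 0.2704 + 0.0676 + 0.0361 + 0.0784 = 1.0154

1.015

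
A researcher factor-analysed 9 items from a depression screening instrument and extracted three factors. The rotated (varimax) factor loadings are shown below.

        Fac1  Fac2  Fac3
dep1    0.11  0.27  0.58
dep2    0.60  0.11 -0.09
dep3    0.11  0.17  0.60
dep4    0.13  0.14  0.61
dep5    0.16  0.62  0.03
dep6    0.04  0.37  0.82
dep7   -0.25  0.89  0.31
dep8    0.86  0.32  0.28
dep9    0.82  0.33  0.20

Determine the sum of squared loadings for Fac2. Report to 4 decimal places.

1.6582

SS loadings for Fac2 = 0.27² + 0.11² + 0.17² + 0.14² + 0.62² + 0.37² + 0.89² + 0.32² + 0.33² = 0.0729 + 0.0121 + 0.0289 + 0.0196 + 0.3844 + 0.1369 + 0.7921 + 0.1024 + 0.1089 = 1.6582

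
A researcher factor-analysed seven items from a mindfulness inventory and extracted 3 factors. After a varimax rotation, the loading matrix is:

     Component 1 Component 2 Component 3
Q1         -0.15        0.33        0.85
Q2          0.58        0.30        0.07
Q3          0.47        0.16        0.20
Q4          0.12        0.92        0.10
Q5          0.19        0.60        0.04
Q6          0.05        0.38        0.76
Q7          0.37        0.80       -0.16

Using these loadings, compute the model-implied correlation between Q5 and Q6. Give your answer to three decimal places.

0.268

r̂ = Σ λ_i·λ_j across factors = (0.19)(0.05) + (0.60)(0.38) + (0.04)(0.76)
  = +0.0095 +0.2280 +0.0304 = 0.2679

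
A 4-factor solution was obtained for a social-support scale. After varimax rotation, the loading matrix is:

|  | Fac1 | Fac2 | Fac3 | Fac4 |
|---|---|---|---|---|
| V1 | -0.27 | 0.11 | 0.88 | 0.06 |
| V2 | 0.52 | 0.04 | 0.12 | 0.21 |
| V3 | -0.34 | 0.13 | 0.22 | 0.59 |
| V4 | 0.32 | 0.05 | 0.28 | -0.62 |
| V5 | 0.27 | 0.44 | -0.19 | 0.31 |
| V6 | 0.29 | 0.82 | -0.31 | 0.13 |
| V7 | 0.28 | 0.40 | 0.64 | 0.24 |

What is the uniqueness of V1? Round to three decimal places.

h² = (-0.27)² + 0.11² + 0.88² + 0.06² = 0.0729 + 0.0121 + 0.7744 + 0.0036 = 0.8630
Uniqueness u² = 1 − h² = 1 − 0.8630 = 0.1370

0.137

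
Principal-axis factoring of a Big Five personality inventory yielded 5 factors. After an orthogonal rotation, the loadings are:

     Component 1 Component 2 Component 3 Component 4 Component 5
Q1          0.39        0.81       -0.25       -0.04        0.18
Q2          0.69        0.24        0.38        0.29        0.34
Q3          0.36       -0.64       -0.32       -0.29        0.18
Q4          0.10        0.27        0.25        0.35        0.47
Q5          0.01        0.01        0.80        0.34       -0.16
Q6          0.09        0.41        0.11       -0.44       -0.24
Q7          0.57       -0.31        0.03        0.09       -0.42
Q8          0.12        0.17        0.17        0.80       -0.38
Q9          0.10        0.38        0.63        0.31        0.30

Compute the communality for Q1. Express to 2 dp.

h² = 0.39² + 0.81² + (-0.25)² + (-0.04)² + 0.18² = 0.1521 + 0.6561 + 0.0625 + 0.0016 + 0.0324 = 0.9047

0.90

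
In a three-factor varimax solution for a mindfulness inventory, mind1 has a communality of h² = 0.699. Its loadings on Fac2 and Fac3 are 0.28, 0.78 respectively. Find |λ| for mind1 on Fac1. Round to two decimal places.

0.11

Under orthogonal rotation h² = Σλ², so λ_Fac1² = h² − (0.6868) = 0.699 − 0.6868 = 0.0122.
|λ| = √0.0122 = 0.1105.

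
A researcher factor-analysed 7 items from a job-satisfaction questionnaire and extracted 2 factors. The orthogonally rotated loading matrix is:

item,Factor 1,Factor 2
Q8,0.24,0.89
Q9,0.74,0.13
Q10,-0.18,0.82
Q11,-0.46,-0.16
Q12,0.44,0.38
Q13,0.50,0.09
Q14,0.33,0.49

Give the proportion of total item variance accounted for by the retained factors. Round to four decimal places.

Communalities: 0.8497, 0.5645, 0.7048, 0.2372, 0.3380, 0.2581, 0.3490; Σh² = 3.3013.
Total variance with 7 standardized items is 7, so the solution explains 3.3013/7 = 0.4716.

0.4716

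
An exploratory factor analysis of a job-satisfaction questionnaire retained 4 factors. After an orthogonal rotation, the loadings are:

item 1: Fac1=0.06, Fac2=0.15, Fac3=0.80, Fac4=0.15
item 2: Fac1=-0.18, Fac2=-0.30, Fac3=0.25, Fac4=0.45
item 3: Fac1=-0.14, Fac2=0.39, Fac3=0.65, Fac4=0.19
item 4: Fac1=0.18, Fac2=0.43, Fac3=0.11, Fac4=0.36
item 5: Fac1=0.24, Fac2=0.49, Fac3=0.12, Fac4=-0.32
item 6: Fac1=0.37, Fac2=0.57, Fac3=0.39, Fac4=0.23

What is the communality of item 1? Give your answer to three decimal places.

h² = 0.06² + 0.15² + 0.80² + 0.15² = 0.0036 + 0.0225 + 0.6400 + 0.0225 = 0.6886

0.689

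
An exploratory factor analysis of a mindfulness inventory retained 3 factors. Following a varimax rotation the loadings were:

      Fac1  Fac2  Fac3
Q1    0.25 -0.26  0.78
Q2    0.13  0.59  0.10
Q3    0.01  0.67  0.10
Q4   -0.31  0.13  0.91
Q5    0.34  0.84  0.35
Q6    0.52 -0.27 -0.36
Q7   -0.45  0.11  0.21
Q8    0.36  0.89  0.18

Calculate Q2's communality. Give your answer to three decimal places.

0.375

h² = 0.13² + 0.59² + 0.10² = 0.0169 + 0.3481 + 0.0100 = 0.3750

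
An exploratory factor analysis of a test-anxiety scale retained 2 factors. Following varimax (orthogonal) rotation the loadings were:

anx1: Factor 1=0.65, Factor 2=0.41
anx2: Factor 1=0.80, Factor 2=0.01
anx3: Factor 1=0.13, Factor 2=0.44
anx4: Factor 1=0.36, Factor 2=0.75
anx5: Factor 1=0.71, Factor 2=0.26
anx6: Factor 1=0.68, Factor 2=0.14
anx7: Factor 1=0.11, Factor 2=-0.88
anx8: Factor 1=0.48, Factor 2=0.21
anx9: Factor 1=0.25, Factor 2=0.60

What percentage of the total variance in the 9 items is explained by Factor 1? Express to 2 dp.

27.56%

SS loadings for Factor 1 = 0.65² + 0.80² + 0.13² + 0.36² + 0.71² + 0.68² + 0.11² + 0.48² + 0.25² = 2.4805
With 9 standardized items, total variance = 9. Proportion = 2.4805/9 = 0.2756 → 27.56%.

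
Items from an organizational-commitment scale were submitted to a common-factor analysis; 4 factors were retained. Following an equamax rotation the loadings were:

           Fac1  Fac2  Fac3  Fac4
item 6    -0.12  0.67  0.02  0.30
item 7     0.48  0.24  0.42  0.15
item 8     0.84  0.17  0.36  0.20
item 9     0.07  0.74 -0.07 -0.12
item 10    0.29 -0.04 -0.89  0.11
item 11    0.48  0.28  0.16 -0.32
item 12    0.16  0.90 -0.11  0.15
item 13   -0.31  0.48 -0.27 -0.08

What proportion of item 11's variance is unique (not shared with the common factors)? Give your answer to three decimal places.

h² = 0.48² + 0.28² + 0.16² + (-0.32)² = 0.2304 + 0.0784 + 0.0256 + 0.1024 = 0.4368
Uniqueness u² = 1 − h² = 1 − 0.4368 = 0.5632

0.563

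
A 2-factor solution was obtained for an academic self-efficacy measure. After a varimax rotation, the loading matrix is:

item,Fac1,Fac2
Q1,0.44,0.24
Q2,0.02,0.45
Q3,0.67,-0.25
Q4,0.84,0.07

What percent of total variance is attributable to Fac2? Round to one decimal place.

8.2%

SS loadings for Fac2 = 0.24² + 0.45² + (-0.25)² + 0.07² = 0.3275
With 4 standardized items, total variance = 4. Proportion = 0.3275/4 = 0.0819 → 8.19%.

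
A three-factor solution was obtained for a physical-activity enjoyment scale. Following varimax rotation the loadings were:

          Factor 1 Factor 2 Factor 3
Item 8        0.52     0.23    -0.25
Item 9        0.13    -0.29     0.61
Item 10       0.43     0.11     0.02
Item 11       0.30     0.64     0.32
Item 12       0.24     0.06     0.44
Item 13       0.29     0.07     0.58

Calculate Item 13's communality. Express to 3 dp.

0.425

h² = 0.29² + 0.07² + 0.58² = 0.0841 + 0.0049 + 0.3364 = 0.4254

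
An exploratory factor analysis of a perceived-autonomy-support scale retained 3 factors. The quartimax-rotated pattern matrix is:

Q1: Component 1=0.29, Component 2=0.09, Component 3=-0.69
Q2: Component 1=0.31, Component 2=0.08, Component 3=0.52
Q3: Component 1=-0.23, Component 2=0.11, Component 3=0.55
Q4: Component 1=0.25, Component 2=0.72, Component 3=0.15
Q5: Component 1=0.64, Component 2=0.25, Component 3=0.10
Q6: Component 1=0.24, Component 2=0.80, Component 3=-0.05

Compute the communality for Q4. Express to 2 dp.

0.60

h² = 0.25² + 0.72² + 0.15² = 0.0625 + 0.5184 + 0.0225 = 0.6034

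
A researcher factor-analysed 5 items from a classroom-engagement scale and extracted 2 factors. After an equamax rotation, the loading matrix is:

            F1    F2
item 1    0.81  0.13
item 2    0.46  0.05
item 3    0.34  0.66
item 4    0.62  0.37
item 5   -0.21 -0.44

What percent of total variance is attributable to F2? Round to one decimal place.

15.7%

SS loadings for F2 = 0.13² + 0.05² + 0.66² + 0.37² + (-0.44)² = 0.7855
With 5 standardized items, total variance = 5. Proportion = 0.7855/5 = 0.1571 → 15.71%.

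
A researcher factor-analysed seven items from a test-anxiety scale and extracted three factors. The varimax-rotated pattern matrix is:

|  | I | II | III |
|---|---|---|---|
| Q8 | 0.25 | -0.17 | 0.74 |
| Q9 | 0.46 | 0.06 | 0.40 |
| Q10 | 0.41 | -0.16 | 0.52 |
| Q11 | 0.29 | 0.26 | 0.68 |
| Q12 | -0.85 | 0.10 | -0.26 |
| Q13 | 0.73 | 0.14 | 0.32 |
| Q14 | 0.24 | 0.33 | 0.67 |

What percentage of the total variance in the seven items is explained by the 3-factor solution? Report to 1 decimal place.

59.5%

SS loadings by factor: 1.8393, 0.2642, 2.0593; total = 4.1628.
Total variance with 7 standardized items is 7, so the solution explains 4.1628/7 = 0.5947 = 59.47%.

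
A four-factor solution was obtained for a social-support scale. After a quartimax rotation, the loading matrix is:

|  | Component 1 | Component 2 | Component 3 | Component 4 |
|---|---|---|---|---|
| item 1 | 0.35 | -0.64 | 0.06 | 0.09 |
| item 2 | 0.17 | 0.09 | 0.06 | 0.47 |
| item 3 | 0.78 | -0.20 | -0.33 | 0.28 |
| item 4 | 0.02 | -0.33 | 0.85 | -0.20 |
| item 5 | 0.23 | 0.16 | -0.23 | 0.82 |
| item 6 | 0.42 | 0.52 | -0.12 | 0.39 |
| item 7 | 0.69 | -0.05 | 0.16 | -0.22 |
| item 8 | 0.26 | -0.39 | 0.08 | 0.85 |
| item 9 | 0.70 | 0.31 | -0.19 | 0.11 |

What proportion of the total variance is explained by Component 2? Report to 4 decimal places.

SS loadings for Component 2 = (-0.64)² + 0.09² + (-0.20)² + (-0.33)² + 0.16² + 0.52² + (-0.05)² + (-0.39)² + 0.31² = 1.1133
Proportion of variance = 1.1133 / 9 = 0.1237.

0.1237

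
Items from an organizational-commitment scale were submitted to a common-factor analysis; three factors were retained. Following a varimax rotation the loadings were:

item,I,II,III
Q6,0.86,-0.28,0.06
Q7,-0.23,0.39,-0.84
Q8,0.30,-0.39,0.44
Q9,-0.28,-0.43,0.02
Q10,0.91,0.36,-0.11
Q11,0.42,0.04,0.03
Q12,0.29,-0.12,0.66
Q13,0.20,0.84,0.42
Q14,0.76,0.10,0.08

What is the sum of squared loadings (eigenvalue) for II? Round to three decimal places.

1.429

SS loadings for II = (-0.28)² + 0.39² + (-0.39)² + (-0.43)² + 0.36² + 0.04² + (-0.12)² + 0.84² + 0.10² = 0.0784 + 0.1521 + 0.1521 + 0.1849 + 0.1296 + 0.0016 + 0.0144 + 0.7056 + 0.0100 = 1.4287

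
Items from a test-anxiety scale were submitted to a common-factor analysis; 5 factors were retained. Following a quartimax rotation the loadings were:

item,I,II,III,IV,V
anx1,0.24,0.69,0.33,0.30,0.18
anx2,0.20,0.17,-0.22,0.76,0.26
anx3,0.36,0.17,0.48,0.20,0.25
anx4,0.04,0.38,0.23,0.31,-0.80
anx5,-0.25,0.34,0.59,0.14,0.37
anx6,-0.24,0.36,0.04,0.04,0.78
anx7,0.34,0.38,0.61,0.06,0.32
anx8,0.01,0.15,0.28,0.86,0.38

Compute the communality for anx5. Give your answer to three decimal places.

h² = (-0.25)² + 0.34² + 0.59² + 0.14² + 0.37² = 0.0625 + 0.1156 + 0.3481 + 0.0196 + 0.1369 = 0.6827

0.683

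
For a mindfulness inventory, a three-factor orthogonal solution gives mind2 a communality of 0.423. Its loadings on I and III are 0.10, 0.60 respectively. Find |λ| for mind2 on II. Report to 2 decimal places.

0.23

Under orthogonal rotation h² = Σλ², so λ_II² = h² − (0.3700) = 0.423 − 0.3700 = 0.0530.
|λ| = √0.0530 = 0.2302.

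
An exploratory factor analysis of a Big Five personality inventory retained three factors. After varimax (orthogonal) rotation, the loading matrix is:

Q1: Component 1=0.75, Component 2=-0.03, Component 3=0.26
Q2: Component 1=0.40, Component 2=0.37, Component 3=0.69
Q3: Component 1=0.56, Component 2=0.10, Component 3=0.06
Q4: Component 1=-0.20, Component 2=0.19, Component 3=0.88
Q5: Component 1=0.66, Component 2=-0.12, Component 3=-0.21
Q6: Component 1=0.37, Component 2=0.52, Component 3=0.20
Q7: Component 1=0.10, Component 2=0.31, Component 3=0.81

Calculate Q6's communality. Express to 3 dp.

0.447

h² = 0.37² + 0.52² + 0.20² = 0.1369 + 0.2704 + 0.0400 = 0.4473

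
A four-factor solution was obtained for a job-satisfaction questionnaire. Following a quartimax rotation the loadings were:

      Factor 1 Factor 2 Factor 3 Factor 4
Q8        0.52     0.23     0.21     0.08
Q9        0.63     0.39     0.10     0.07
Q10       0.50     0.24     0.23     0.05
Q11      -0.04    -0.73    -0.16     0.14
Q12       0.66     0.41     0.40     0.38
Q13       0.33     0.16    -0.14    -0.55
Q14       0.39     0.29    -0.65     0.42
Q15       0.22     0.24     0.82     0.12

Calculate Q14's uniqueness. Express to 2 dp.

0.16

h² = 0.39² + 0.29² + (-0.65)² + 0.42² = 0.1521 + 0.0841 + 0.4225 + 0.1764 = 0.8351
Uniqueness u² = 1 − h² = 1 − 0.8351 = 0.1649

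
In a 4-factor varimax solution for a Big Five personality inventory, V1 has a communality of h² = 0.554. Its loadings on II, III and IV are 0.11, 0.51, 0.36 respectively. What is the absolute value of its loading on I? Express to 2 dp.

0.39

Under orthogonal rotation h² = Σλ², so λ_I² = h² − (0.4018) = 0.554 − 0.4018 = 0.1522.
|λ| = √0.1522 = 0.3901.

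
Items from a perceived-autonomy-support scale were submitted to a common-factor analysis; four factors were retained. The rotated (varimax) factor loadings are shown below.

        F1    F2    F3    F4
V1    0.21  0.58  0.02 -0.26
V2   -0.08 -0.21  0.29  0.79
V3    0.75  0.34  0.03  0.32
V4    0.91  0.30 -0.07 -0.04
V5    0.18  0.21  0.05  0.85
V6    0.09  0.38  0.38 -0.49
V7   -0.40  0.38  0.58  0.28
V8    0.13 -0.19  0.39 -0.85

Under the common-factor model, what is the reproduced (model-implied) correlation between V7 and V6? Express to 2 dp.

0.19

r̂ = Σ λ_i·λ_j across factors = (-0.40)(0.09) + (0.38)(0.38) + (0.58)(0.38) + (0.28)(-0.49)
  = -0.0360 +0.1444 +0.2204 -0.1372 = 0.1916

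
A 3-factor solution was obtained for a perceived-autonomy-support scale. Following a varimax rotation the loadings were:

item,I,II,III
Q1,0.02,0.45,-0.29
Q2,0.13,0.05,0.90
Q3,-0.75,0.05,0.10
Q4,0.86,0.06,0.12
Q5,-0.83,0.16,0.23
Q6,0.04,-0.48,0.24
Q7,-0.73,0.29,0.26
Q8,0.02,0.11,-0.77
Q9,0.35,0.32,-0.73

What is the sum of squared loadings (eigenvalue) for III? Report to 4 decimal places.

SS loadings for III = (-0.29)² + 0.90² + 0.10² + 0.12² + 0.23² + 0.24² + 0.26² + (-0.77)² + (-0.73)² = 0.0841 + 0.8100 + 0.0100 + 0.0144 + 0.0529 + 0.0576 + 0.0676 + 0.5929 + 0.5329 = 2.2224

2.2224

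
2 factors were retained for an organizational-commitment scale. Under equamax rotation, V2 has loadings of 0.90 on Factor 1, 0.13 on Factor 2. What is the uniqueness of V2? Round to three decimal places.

0.173

h² = 0.90² + 0.13² = 0.8100 + 0.0169 = 0.8269
Uniqueness u² = 1 − h² = 1 − 0.8269 = 0.1731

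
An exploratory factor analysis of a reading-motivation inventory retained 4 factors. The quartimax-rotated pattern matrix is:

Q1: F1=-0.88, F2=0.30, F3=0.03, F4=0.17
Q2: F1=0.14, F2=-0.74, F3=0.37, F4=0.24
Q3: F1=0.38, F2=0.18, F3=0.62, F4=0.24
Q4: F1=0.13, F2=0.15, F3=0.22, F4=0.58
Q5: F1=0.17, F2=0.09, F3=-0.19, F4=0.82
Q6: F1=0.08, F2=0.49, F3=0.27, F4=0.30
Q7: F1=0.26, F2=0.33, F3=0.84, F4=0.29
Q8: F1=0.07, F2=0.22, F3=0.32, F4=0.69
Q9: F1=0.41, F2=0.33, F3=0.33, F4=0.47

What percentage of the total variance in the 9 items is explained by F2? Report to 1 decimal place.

SS loadings for F2 = 0.30² + (-0.74)² + 0.18² + 0.15² + 0.09² + 0.49² + 0.33² + 0.22² + 0.33² = 1.2069
With 9 standardized items, total variance = 9. Proportion = 1.2069/9 = 0.1341 → 13.41%.

13.4%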